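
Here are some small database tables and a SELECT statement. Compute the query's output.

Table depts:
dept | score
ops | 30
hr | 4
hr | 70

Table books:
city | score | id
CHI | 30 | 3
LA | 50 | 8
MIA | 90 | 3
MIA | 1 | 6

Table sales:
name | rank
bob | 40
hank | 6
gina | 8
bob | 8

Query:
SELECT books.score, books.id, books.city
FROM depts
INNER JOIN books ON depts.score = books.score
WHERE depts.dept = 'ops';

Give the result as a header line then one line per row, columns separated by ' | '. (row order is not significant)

After JOIN books (1 rows):
depts.dept | depts.score | books.city | books.score | books.id
ops | 30 | CHI | 30 | 3
After WHERE (1 rows):
depts.dept | depts.score | books.city | books.score | books.id
ops | 30 | CHI | 30 | 3
After SELECT (1 rows):
books.score | books.id | books.city
30 | 3 | CHI

== RESULT ==
books.score | books.id | books.city
30 | 3 | CHI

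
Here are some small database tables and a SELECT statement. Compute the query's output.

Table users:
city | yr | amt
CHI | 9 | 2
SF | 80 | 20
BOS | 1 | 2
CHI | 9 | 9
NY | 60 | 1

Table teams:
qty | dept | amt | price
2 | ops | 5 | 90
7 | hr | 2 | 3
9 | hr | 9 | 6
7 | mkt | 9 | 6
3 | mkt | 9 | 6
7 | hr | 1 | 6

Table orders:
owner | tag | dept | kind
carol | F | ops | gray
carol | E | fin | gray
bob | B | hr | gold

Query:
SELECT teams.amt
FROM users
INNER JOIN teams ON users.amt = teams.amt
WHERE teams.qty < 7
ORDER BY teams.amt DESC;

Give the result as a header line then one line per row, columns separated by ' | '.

== RESULT ==
teams.amt
9

Derivation:
After JOIN teams (6 rows):
users.city | users.yr | users.amt | teams.qty | teams.dept | teams.amt | teams.price
CHI | 9 | 2 | 7 | hr | 2 | 3
BOS | 1 | 2 | 7 | hr | 2 | 3
CHI | 9 | 9 | 9 | hr | 9 | 6
CHI | 9 | 9 | 7 | mkt | 9 | 6
CHI | 9 | 9 | 3 | mkt | 9 | 6
NY | 60 | 1 | 7 | hr | 1 | 6
After WHERE (1 rows):
users.city | users.yr | users.amt | teams.qty | teams.dept | teams.amt | teams.price
CHI | 9 | 9 | 3 | mkt | 9 | 6
After SELECT (1 rows):
teams.amt
9
After ORDER BY (1 rows):
teams.amt
9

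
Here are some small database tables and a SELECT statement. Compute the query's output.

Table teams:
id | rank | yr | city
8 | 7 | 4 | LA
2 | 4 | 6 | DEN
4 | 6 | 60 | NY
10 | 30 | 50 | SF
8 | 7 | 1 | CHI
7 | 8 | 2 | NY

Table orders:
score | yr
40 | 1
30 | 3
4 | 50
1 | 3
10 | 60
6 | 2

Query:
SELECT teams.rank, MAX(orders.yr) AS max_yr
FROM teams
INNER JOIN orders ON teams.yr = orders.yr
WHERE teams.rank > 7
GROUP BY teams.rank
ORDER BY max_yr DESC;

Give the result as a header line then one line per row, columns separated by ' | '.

== RESULT ==
teams.rank | max_yr
30 | 50
8 | 2

Derivation:
After JOIN orders (4 rows):
teams.id | teams.rank | teams.yr | teams.city | orders.score | orders.yr
4 | 6 | 60 | NY | 10 | 60
10 | 30 | 50 | SF | 4 | 50
8 | 7 | 1 | CHI | 40 | 1
7 | 8 | 2 | NY | 6 | 2
After WHERE (2 rows):
teams.id | teams.rank | teams.yr | teams.city | orders.score | orders.yr
10 | 30 | 50 | SF | 4 | 50
7 | 8 | 2 | NY | 6 | 2
After GROUP BY (2 rows):
teams.rank | max_yr
30 | 50
8 | 2
After ORDER BY (2 rows):
teams.rank | max_yr
30 | 50
8 | 2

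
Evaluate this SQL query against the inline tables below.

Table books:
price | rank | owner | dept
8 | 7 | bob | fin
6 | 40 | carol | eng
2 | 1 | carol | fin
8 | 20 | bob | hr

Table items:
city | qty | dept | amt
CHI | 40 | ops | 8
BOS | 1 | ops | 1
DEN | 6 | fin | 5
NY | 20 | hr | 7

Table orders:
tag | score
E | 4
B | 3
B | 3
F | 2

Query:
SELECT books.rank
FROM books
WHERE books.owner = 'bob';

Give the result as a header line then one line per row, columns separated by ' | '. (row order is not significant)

== RESULT ==
books.rank
7
20

Derivation:
After WHERE (2 rows):
books.price | books.rank | books.owner | books.dept
8 | 7 | bob | fin
8 | 20 | bob | hr
After SELECT (2 rows):
books.rank
7
20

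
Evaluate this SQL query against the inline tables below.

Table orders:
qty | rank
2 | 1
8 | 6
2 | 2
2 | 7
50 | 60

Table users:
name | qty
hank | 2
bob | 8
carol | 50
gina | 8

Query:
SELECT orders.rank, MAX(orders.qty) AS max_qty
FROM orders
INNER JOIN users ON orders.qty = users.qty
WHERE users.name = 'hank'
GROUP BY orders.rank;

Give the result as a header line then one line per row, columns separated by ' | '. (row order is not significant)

After JOIN users (6 rows):
orders.qty | orders.rank | users.name | users.qty
2 | 1 | hank | 2
8 | 6 | bob | 8
8 | 6 | gina | 8
2 | 2 | hank | 2
2 | 7 | hank | 2
50 | 60 | carol | 50
After WHERE (3 rows):
orders.qty | orders.rank | users.name | users.qty
2 | 1 | hank | 2
2 | 2 | hank | 2
2 | 7 | hank | 2
After GROUP BY (3 rows):
orders.rank | max_qty
1 | 2
2 | 2
7 | 2

== RESULT ==
orders.rank | max_qty
1 | 2
2 | 2
7 | 2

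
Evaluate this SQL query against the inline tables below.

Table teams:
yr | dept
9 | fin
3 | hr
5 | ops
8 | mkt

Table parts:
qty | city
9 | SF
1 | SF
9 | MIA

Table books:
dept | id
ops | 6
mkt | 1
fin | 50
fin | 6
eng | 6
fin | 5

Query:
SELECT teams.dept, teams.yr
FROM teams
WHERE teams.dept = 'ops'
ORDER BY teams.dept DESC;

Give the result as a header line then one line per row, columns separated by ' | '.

After WHERE (1 rows):
teams.yr | teams.dept
5 | ops
After SELECT (1 rows):
teams.dept | teams.yr
ops | 5
After ORDER BY (1 rows):
teams.dept | teams.yr
ops | 5

== RESULT ==
teams.dept | teams.yr
ops | 5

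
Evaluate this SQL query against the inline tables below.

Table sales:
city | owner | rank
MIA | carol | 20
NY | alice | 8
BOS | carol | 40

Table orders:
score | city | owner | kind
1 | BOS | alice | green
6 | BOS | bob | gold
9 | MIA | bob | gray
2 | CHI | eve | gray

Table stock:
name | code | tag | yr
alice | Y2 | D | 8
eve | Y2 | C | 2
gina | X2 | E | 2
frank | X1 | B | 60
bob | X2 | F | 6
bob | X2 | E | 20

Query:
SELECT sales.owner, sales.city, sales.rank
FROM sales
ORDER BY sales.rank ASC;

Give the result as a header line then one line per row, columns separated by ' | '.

After SELECT (3 rows):
sales.owner | sales.city | sales.rank
carol | MIA | 20
alice | NY | 8
carol | BOS | 40
After ORDER BY (3 rows):
sales.owner | sales.city | sales.rank
alice | NY | 8
carol | MIA | 20
carol | BOS | 40

== RESULT ==
sales.owner | sales.city | sales.rank
alice | NY | 8
carol | MIA | 20
carol | BOS | 40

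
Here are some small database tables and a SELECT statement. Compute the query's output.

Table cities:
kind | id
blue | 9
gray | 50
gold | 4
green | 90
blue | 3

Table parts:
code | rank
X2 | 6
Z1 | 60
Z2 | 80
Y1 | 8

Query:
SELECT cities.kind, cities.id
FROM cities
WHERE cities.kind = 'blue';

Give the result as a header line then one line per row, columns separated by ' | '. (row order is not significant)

After WHERE (2 rows):
cities.kind | cities.id
blue | 9
blue | 3
After SELECT (2 rows):
cities.kind | cities.id
blue | 9
blue | 3

== RESULT ==
cities.kind | cities.id
blue | 9
blue | 3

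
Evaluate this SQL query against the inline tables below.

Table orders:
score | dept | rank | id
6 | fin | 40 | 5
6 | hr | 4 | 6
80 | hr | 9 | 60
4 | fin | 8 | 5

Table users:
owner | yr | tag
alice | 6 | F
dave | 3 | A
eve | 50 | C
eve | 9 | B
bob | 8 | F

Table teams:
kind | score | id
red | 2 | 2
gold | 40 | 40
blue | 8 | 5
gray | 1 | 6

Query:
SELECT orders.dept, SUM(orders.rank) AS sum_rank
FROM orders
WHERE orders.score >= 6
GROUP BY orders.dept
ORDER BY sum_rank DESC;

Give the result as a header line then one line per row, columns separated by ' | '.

After WHERE (3 rows):
orders.score | orders.dept | orders.rank | orders.id
6 | fin | 40 | 5
6 | hr | 4 | 6
80 | hr | 9 | 60
After GROUP BY (2 rows):
orders.dept | sum_rank
fin | 40
hr | 13
After ORDER BY (2 rows):
orders.dept | sum_rank
fin | 40
hr | 13

== RESULT ==
orders.dept | sum_rank
fin | 40
hr | 13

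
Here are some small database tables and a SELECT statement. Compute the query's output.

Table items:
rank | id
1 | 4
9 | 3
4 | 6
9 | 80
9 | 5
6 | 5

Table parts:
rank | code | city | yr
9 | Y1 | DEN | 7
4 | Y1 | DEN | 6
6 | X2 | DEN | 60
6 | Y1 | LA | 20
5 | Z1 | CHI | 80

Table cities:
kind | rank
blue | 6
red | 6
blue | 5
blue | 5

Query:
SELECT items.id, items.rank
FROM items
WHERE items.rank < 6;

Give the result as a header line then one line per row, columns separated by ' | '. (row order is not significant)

== RESULT ==
items.id | items.rank
4 | 1
6 | 4

Derivation:
After WHERE (2 rows):
items.rank | items.id
1 | 4
4 | 6
After SELECT (2 rows):
items.id | items.rank
4 | 1
6 | 4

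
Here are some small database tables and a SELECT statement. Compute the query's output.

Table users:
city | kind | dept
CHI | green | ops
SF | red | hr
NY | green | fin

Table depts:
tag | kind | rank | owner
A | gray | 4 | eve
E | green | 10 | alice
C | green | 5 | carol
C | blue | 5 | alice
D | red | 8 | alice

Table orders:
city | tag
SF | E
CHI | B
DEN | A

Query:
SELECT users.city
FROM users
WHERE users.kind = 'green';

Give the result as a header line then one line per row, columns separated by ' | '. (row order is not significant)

== RESULT ==
users.city
CHI
NY

Derivation:
After WHERE (2 rows):
users.city | users.kind | users.dept
CHI | green | ops
NY | green | fin
After SELECT (2 rows):
users.city
CHI
NY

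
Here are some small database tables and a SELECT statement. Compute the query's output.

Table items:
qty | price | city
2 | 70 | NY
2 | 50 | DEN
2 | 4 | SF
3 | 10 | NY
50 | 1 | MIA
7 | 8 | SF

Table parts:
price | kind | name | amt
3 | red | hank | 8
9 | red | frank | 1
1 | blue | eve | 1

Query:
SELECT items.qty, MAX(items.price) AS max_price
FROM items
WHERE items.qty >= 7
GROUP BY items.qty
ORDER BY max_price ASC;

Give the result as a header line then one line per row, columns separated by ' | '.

== RESULT ==
items.qty | max_price
50 | 1
7 | 8

Derivation:
After WHERE (2 rows):
items.qty | items.price | items.city
50 | 1 | MIA
7 | 8 | SF
After GROUP BY (2 rows):
items.qty | max_price
50 | 1
7 | 8
After ORDER BY (2 rows):
items.qty | max_price
50 | 1
7 | 8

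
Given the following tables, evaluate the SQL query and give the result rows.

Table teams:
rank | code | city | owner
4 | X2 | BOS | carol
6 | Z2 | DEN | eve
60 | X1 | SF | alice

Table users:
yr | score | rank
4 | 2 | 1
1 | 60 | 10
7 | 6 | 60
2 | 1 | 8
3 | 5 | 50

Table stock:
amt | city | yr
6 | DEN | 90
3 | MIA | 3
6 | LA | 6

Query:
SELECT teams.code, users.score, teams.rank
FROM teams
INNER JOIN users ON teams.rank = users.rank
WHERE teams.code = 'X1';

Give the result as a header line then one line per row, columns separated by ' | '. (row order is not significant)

After JOIN users (1 rows):
teams.rank | teams.code | teams.city | teams.owner | users.yr | users.score | users.rank
60 | X1 | SF | alice | 7 | 6 | 60
After WHERE (1 rows):
teams.rank | teams.code | teams.city | teams.owner | users.yr | users.score | users.rank
60 | X1 | SF | alice | 7 | 6 | 60
After SELECT (1 rows):
teams.code | users.score | teams.rank
X1 | 6 | 60

== RESULT ==
teams.code | users.score | teams.rank
X1 | 6 | 60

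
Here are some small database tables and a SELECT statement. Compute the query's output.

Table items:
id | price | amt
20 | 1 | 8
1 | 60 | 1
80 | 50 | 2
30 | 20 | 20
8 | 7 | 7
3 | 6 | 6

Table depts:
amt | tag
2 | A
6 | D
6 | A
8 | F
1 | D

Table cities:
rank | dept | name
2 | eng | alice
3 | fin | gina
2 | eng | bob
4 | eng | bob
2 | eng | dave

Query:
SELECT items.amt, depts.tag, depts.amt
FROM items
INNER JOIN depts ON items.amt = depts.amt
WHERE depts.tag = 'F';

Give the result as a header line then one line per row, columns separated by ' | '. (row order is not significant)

== RESULT ==
items.amt | depts.tag | depts.amt
8 | F | 8

Derivation:
After JOIN depts (5 rows):
items.id | items.price | items.amt | depts.amt | depts.tag
20 | 1 | 8 | 8 | F
1 | 60 | 1 | 1 | D
80 | 50 | 2 | 2 | A
3 | 6 | 6 | 6 | D
3 | 6 | 6 | 6 | A
After WHERE (1 rows):
items.id | items.price | items.amt | depts.amt | depts.tag
20 | 1 | 8 | 8 | F
After SELECT (1 rows):
items.amt | depts.tag | depts.amt
8 | F | 8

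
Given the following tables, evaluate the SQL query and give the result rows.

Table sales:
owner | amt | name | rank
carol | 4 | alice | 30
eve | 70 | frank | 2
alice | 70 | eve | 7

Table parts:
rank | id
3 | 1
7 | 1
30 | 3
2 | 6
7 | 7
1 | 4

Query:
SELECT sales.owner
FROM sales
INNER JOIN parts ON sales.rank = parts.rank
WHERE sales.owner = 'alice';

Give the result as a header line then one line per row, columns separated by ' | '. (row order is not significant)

After JOIN parts (4 rows):
sales.owner | sales.amt | sales.name | sales.rank | parts.rank | parts.id
carol | 4 | alice | 30 | 30 | 3
eve | 70 | frank | 2 | 2 | 6
alice | 70 | eve | 7 | 7 | 1
alice | 70 | eve | 7 | 7 | 7
After WHERE (2 rows):
sales.owner | sales.amt | sales.name | sales.rank | parts.rank | parts.id
alice | 70 | eve | 7 | 7 | 1
alice | 70 | eve | 7 | 7 | 7
After SELECT (2 rows):
sales.owner
alice
alice

== RESULT ==
sales.owner
alice
alice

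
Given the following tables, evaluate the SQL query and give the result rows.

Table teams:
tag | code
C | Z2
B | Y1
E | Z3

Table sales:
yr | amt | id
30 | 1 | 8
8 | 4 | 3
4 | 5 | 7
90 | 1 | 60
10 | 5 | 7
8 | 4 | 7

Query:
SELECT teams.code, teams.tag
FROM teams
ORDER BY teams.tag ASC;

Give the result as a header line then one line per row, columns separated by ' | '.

== RESULT ==
teams.code | teams.tag
Y1 | B
Z2 | C
Z3 | E

Derivation:
After SELECT (3 rows):
teams.code | teams.tag
Z2 | C
Y1 | B
Z3 | E
After ORDER BY (3 rows):
teams.code | teams.tag
Y1 | B
Z2 | C
Z3 | E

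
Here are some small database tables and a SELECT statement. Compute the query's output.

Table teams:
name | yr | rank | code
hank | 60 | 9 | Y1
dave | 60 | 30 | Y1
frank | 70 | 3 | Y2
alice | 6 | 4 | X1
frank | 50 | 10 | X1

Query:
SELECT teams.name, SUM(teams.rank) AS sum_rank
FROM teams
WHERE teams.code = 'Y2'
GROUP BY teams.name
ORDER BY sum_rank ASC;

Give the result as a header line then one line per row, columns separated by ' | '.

== RESULT ==
teams.name | sum_rank
frank | 3

Derivation:
After WHERE (1 rows):
teams.name | teams.yr | teams.rank | teams.code
frank | 70 | 3 | Y2
After GROUP BY (1 rows):
teams.name | sum_rank
frank | 3
After ORDER BY (1 rows):
teams.name | sum_rank
frank | 3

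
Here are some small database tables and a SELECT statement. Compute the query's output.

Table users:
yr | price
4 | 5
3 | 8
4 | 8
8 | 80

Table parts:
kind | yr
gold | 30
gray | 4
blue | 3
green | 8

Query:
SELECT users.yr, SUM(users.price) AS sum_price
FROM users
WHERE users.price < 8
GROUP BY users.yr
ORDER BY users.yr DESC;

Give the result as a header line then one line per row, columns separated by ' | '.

After WHERE (1 rows):
users.yr | users.price
4 | 5
After GROUP BY (1 rows):
users.yr | sum_price
4 | 5
After ORDER BY (1 rows):
users.yr | sum_price
4 | 5

== RESULT ==
users.yr | sum_price
4 | 5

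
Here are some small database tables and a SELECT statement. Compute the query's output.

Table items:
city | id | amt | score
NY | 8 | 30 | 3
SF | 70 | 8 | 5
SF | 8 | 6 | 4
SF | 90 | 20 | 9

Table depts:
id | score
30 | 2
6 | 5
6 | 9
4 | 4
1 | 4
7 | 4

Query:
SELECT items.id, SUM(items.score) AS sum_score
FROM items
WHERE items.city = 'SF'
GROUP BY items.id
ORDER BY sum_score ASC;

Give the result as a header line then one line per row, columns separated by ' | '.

After WHERE (3 rows):
items.city | items.id | items.amt | items.score
SF | 70 | 8 | 5
SF | 8 | 6 | 4
SF | 90 | 20 | 9
After GROUP BY (3 rows):
items.id | sum_score
70 | 5
8 | 4
90 | 9
After ORDER BY (3 rows):
items.id | sum_score
8 | 4
70 | 5
90 | 9

== RESULT ==
items.id | sum_score
8 | 4
70 | 5
90 | 9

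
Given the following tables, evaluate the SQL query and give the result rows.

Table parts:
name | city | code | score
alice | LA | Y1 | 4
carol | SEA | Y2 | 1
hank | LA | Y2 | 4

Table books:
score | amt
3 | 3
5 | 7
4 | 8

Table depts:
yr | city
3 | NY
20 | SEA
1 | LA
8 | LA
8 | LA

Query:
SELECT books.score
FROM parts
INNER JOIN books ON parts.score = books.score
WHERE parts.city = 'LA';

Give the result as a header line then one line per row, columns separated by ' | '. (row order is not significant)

== RESULT ==
books.score
4
4

Derivation:
After JOIN books (2 rows):
parts.name | parts.city | parts.code | parts.score | books.score | books.amt
alice | LA | Y1 | 4 | 4 | 8
hank | LA | Y2 | 4 | 4 | 8
After WHERE (2 rows):
parts.name | parts.city | parts.code | parts.score | books.score | books.amt
alice | LA | Y1 | 4 | 4 | 8
hank | LA | Y2 | 4 | 4 | 8
After SELECT (2 rows):
books.score
4
4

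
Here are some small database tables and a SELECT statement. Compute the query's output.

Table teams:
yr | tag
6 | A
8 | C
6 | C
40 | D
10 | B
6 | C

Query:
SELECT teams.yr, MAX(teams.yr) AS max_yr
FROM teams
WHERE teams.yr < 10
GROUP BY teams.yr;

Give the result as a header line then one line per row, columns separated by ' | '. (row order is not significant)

After WHERE (4 rows):
teams.yr | teams.tag
6 | A
8 | C
6 | C
6 | C
After GROUP BY (2 rows):
teams.yr | max_yr
6 | 6
8 | 8

== RESULT ==
teams.yr | max_yr
6 | 6
8 | 8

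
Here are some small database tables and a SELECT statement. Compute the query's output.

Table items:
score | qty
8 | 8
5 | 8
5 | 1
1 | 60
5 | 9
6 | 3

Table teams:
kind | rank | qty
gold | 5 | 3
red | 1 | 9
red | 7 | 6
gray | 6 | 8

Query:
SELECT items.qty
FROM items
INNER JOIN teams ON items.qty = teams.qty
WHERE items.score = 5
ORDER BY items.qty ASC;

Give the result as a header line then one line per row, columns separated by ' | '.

== RESULT ==
items.qty
8
9

Derivation:
After JOIN teams (4 rows):
items.score | items.qty | teams.kind | teams.rank | teams.qty
8 | 8 | gray | 6 | 8
5 | 8 | gray | 6 | 8
5 | 9 | red | 1 | 9
6 | 3 | gold | 5 | 3
After WHERE (2 rows):
items.score | items.qty | teams.kind | teams.rank | teams.qty
5 | 8 | gray | 6 | 8
5 | 9 | red | 1 | 9
After SELECT (2 rows):
items.qty
8
9
After ORDER BY (2 rows):
items.qty
8
9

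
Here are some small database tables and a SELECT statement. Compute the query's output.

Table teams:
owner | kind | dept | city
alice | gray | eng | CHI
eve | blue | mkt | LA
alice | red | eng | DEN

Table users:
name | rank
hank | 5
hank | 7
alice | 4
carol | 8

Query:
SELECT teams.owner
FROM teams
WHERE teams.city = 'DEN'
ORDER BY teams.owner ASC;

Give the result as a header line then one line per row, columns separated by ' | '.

After WHERE (1 rows):
teams.owner | teams.kind | teams.dept | teams.city
alice | red | eng | DEN
After SELECT (1 rows):
teams.owner
alice
After ORDER BY (1 rows):
teams.owner
alice

== RESULT ==
teams.owner
alice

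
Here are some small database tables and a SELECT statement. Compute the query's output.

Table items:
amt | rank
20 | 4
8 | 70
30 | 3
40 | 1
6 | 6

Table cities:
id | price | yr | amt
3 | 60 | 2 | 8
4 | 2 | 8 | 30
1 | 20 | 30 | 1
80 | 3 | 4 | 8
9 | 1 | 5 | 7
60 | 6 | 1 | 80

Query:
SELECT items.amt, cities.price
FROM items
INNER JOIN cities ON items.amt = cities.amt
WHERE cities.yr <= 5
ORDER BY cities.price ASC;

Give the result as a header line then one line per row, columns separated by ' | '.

After JOIN cities (3 rows):
items.amt | items.rank | cities.id | cities.price | cities.yr | cities.amt
8 | 70 | 3 | 60 | 2 | 8
8 | 70 | 80 | 3 | 4 | 8
30 | 3 | 4 | 2 | 8 | 30
After WHERE (2 rows):
items.amt | items.rank | cities.id | cities.price | cities.yr | cities.amt
8 | 70 | 3 | 60 | 2 | 8
8 | 70 | 80 | 3 | 4 | 8
After SELECT (2 rows):
items.amt | cities.price
8 | 60
8 | 3
After ORDER BY (2 rows):
items.amt | cities.price
8 | 3
8 | 60

== RESULT ==
items.amt | cities.price
8 | 3
8 | 60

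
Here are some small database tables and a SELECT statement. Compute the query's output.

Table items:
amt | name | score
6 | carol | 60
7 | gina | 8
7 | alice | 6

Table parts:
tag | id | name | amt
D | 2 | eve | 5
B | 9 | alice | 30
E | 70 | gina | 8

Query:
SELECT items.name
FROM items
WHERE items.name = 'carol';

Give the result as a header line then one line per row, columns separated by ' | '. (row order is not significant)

After WHERE (1 rows):
items.amt | items.name | items.score
6 | carol | 60
After SELECT (1 rows):
items.name
carol

== RESULT ==
items.name
carol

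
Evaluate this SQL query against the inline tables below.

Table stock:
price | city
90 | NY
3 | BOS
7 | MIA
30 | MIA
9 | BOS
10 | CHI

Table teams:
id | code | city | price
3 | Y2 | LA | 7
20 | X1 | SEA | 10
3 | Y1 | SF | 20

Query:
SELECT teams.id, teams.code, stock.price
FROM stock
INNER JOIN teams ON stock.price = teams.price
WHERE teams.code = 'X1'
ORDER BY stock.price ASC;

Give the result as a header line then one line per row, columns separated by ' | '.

== RESULT ==
teams.id | teams.code | stock.price
20 | X1 | 10

Derivation:
After JOIN teams (2 rows):
stock.price | stock.city | teams.id | teams.code | teams.city | teams.price
7 | MIA | 3 | Y2 | LA | 7
10 | CHI | 20 | X1 | SEA | 10
After WHERE (1 rows):
stock.price | stock.city | teams.id | teams.code | teams.city | teams.price
10 | CHI | 20 | X1 | SEA | 10
After SELECT (1 rows):
teams.id | teams.code | stock.price
20 | X1 | 10
After ORDER BY (1 rows):
teams.id | teams.code | stock.price
20 | X1 | 10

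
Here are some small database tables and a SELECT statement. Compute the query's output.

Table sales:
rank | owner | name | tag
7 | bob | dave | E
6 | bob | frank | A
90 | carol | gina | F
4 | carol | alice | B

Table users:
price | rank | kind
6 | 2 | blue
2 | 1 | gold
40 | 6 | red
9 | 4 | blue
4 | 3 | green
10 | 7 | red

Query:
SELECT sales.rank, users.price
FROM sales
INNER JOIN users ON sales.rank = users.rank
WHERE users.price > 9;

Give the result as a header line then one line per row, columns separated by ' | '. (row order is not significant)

After JOIN users (3 rows):
sales.rank | sales.owner | sales.name | sales.tag | users.price | users.rank | users.kind
7 | bob | dave | E | 10 | 7 | red
6 | bob | frank | A | 40 | 6 | red
4 | carol | alice | B | 9 | 4 | blue
After WHERE (2 rows):
sales.rank | sales.owner | sales.name | sales.tag | users.price | users.rank | users.kind
7 | bob | dave | E | 10 | 7 | red
6 | bob | frank | A | 40 | 6 | red
After SELECT (2 rows):
sales.rank | users.price
7 | 10
6 | 40

== RESULT ==
sales.rank | users.price
7 | 10
6 | 40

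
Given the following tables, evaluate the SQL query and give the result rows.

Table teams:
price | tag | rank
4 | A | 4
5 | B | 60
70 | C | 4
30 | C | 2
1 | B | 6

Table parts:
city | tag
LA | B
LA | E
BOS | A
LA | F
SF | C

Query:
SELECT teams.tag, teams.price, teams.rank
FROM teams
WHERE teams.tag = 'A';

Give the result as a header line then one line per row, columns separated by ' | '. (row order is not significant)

== RESULT ==
teams.tag | teams.price | teams.rank
A | 4 | 4

Derivation:
After WHERE (1 rows):
teams.price | teams.tag | teams.rank
4 | A | 4
After SELECT (1 rows):
teams.tag | teams.price | teams.rank
A | 4 | 4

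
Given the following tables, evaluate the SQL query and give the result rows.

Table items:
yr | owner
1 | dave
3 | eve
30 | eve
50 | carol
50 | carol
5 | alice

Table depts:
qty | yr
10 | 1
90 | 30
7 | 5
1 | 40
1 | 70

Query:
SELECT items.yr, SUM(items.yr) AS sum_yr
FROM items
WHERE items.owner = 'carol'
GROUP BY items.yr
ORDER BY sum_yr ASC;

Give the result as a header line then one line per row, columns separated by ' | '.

After WHERE (2 rows):
items.yr | items.owner
50 | carol
50 | carol
After GROUP BY (1 rows):
items.yr | sum_yr
50 | 100
After ORDER BY (1 rows):
items.yr | sum_yr
50 | 100

== RESULT ==
items.yr | sum_yr
50 | 100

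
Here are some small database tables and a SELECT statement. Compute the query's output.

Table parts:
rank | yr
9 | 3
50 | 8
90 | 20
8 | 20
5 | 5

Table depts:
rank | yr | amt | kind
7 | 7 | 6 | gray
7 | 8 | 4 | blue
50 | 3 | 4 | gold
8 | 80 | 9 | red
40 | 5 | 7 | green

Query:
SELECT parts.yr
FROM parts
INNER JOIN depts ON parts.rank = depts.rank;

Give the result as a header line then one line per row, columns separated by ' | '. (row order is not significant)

== RESULT ==
parts.yr
8
20

Derivation:
After JOIN depts (2 rows):
parts.rank | parts.yr | depts.rank | depts.yr | depts.amt | depts.kind
50 | 8 | 50 | 3 | 4 | gold
8 | 20 | 8 | 80 | 9 | red
After SELECT (2 rows):
parts.yr
8
20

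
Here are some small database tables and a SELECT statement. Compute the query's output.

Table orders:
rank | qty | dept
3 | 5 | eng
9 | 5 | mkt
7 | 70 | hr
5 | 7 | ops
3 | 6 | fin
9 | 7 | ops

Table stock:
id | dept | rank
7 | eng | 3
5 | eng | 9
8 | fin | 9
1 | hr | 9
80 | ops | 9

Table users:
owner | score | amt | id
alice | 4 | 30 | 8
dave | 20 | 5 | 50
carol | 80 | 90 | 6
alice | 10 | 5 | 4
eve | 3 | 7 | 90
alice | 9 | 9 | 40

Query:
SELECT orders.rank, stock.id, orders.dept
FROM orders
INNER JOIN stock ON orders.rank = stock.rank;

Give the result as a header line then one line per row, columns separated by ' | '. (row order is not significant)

After JOIN stock (10 rows):
orders.rank | orders.qty | orders.dept | stock.id | stock.dept | stock.rank
3 | 5 | eng | 7 | eng | 3
9 | 5 | mkt | 5 | eng | 9
9 | 5 | mkt | 8 | fin | 9
9 | 5 | mkt | 1 | hr | 9
9 | 5 | mkt | 80 | ops | 9
3 | 6 | fin | 7 | eng | 3
9 | 7 | ops | 5 | eng | 9
9 | 7 | ops | 8 | fin | 9
9 | 7 | ops | 1 | hr | 9
9 | 7 | ops | 80 | ops | 9
After SELECT (10 rows):
orders.rank | stock.id | orders.dept
3 | 7 | eng
9 | 5 | mkt
9 | 8 | mkt
9 | 1 | mkt
9 | 80 | mkt
3 | 7 | fin
9 | 5 | ops
9 | 8 | ops
9 | 1 | ops
9 | 80 | ops

== RESULT ==
orders.rank | stock.id | orders.dept
3 | 7 | eng
9 | 5 | mkt
9 | 8 | mkt
9 | 1 | mkt
9 | 80 | mkt
3 | 7 | fin
9 | 5 | ops
9 | 8 | ops
9 | 1 | ops
9 | 80 | ops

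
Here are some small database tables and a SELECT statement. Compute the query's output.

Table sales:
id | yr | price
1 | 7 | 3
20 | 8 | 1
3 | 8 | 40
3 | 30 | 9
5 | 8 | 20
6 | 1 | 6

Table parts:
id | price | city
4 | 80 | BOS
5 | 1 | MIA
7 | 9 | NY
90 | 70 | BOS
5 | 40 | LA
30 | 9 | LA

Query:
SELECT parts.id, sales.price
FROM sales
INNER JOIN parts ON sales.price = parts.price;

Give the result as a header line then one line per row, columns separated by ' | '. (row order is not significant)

== RESULT ==
parts.id | sales.price
5 | 1
5 | 40
7 | 9
30 | 9

Derivation:
After JOIN parts (4 rows):
sales.id | sales.yr | sales.price | parts.id | parts.price | parts.city
20 | 8 | 1 | 5 | 1 | MIA
3 | 8 | 40 | 5 | 40 | LA
3 | 30 | 9 | 7 | 9 | NY
3 | 30 | 9 | 30 | 9 | LA
After SELECT (4 rows):
parts.id | sales.price
5 | 1
5 | 40
7 | 9
30 | 9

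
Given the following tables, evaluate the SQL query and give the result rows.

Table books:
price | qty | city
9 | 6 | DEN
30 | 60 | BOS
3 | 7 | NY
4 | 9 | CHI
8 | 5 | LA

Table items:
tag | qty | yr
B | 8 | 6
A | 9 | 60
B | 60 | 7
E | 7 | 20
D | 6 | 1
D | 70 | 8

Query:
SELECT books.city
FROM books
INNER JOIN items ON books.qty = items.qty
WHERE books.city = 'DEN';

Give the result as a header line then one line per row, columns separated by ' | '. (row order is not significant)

After JOIN items (4 rows):
books.price | books.qty | books.city | items.tag | items.qty | items.yr
9 | 6 | DEN | D | 6 | 1
30 | 60 | BOS | B | 60 | 7
3 | 7 | NY | E | 7 | 20
4 | 9 | CHI | A | 9 | 60
After WHERE (1 rows):
books.price | books.qty | books.city | items.tag | items.qty | items.yr
9 | 6 | DEN | D | 6 | 1
After SELECT (1 rows):
books.city
DEN

== RESULT ==
books.city
DEN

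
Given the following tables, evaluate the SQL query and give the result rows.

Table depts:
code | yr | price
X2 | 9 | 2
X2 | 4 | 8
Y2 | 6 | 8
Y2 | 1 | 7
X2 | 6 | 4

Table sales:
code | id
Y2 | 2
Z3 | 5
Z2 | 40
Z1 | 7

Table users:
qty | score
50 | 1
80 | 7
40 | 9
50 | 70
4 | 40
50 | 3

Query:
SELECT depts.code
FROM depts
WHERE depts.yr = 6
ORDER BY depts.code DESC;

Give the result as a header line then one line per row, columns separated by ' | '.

== RESULT ==
depts.code
Y2
X2

Derivation:
After WHERE (2 rows):
depts.code | depts.yr | depts.price
Y2 | 6 | 8
X2 | 6 | 4
After SELECT (2 rows):
depts.code
Y2
X2
After ORDER BY (2 rows):
depts.code
Y2
X2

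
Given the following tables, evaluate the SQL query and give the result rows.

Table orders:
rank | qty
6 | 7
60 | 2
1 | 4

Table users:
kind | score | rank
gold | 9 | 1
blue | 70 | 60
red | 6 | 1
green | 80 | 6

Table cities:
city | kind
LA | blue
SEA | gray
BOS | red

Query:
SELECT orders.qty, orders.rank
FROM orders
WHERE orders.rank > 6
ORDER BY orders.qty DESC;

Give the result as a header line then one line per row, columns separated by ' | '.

After WHERE (1 rows):
orders.rank | orders.qty
60 | 2
After SELECT (1 rows):
orders.qty | orders.rank
2 | 60
After ORDER BY (1 rows):
orders.qty | orders.rank
2 | 60

== RESULT ==
orders.qty | orders.rank
2 | 60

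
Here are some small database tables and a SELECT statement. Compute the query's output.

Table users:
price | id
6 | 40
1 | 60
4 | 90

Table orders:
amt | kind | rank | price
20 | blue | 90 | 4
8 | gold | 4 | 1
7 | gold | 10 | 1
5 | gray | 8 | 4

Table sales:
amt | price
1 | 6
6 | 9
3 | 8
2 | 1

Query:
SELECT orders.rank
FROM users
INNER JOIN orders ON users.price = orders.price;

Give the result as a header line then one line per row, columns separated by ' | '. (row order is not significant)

== RESULT ==
orders.rank
4
10
90
8

Derivation:
After JOIN orders (4 rows):
users.price | users.id | orders.amt | orders.kind | orders.rank | orders.price
1 | 60 | 8 | gold | 4 | 1
1 | 60 | 7 | gold | 10 | 1
4 | 90 | 20 | blue | 90 | 4
4 | 90 | 5 | gray | 8 | 4
After SELECT (4 rows):
orders.rank
4
10
90
8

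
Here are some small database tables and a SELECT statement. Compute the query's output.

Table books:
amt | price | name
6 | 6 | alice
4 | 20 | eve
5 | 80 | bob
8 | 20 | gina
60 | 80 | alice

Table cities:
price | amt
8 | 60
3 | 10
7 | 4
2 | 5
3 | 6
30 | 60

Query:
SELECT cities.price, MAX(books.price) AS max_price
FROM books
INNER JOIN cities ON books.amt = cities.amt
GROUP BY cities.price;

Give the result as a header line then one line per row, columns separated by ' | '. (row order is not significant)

After JOIN cities (5 rows):
books.amt | books.price | books.name | cities.price | cities.amt
6 | 6 | alice | 3 | 6
4 | 20 | eve | 7 | 4
5 | 80 | bob | 2 | 5
60 | 80 | alice | 8 | 60
60 | 80 | alice | 30 | 60
After GROUP BY (5 rows):
cities.price | max_price
3 | 6
7 | 20
2 | 80
8 | 80
30 | 80

== RESULT ==
cities.price | max_price
3 | 6
7 | 20
2 | 80
8 | 80
30 | 80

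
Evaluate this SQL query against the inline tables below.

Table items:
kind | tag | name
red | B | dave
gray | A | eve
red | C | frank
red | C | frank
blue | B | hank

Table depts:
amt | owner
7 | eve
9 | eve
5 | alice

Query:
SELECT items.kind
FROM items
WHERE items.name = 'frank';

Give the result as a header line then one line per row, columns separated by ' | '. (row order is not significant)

After WHERE (2 rows):
items.kind | items.tag | items.name
red | C | frank
red | C | frank
After SELECT (2 rows):
items.kind
red
red

== RESULT ==
items.kind
red
red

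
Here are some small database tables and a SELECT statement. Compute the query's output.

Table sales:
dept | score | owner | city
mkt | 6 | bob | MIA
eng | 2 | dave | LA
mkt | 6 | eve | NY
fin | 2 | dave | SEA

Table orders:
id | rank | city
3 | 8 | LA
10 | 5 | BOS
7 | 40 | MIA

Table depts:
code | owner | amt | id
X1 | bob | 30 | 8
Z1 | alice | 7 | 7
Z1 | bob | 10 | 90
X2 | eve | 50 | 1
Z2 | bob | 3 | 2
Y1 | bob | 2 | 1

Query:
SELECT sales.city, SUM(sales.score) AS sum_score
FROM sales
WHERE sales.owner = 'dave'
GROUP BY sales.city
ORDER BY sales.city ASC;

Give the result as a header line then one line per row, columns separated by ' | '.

After WHERE (2 rows):
sales.dept | sales.score | sales.owner | sales.city
eng | 2 | dave | LA
fin | 2 | dave | SEA
After GROUP BY (2 rows):
sales.city | sum_score
LA | 2
SEA | 2
After ORDER BY (2 rows):
sales.city | sum_score
LA | 2
SEA | 2

== RESULT ==
sales.city | sum_score
LA | 2
SEA | 2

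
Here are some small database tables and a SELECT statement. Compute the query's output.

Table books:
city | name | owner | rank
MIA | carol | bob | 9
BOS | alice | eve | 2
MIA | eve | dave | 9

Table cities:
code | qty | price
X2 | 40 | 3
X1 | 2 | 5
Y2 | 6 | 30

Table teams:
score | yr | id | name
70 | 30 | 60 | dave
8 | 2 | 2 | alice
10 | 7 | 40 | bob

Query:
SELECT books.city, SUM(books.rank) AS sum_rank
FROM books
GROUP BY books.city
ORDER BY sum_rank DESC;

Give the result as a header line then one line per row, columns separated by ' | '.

== RESULT ==
books.city | sum_rank
MIA | 18
BOS | 2

Derivation:
After GROUP BY (2 rows):
books.city | sum_rank
MIA | 18
BOS | 2
After ORDER BY (2 rows):
books.city | sum_rank
MIA | 18
BOS | 2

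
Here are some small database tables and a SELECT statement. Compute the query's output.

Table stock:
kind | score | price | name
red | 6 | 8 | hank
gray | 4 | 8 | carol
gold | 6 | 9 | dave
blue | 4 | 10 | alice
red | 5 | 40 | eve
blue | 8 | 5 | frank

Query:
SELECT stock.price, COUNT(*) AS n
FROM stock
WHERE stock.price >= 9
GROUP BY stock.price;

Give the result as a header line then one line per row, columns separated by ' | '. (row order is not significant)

After WHERE (3 rows):
stock.kind | stock.score | stock.price | stock.name
gold | 6 | 9 | dave
blue | 4 | 10 | alice
red | 5 | 40 | eve
After GROUP BY (3 rows):
stock.price | n
9 | 1
10 | 1
40 | 1

== RESULT ==
stock.price | n
9 | 1
10 | 1
40 | 1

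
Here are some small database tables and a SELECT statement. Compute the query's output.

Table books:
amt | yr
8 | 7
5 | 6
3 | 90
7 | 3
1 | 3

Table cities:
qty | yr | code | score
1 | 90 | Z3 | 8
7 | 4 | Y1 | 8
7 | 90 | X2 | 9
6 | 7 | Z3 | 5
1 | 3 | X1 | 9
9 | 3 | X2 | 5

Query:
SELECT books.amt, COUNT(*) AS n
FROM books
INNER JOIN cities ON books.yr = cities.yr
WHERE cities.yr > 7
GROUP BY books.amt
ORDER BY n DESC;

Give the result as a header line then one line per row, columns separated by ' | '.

After JOIN cities (7 rows):
books.amt | books.yr | cities.qty | cities.yr | cities.code | cities.score
8 | 7 | 6 | 7 | Z3 | 5
3 | 90 | 1 | 90 | Z3 | 8
3 | 90 | 7 | 90 | X2 | 9
7 | 3 | 1 | 3 | X1 | 9
7 | 3 | 9 | 3 | X2 | 5
1 | 3 | 1 | 3 | X1 | 9
1 | 3 | 9 | 3 | X2 | 5
After WHERE (2 rows):
books.amt | books.yr | cities.qty | cities.yr | cities.code | cities.score
3 | 90 | 1 | 90 | Z3 | 8
3 | 90 | 7 | 90 | X2 | 9
After GROUP BY (1 rows):
books.amt | n
3 | 2
After ORDER BY (1 rows):
books.amt | n
3 | 2

== RESULT ==
books.amt | n
3 | 2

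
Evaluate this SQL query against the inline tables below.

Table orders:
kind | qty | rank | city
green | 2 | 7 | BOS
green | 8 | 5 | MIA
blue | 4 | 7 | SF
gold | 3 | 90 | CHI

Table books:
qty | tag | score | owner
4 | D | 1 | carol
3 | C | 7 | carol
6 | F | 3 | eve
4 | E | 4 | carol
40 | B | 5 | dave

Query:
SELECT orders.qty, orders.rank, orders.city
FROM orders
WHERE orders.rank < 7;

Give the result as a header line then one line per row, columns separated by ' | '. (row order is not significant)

After WHERE (1 rows):
orders.kind | orders.qty | orders.rank | orders.city
green | 8 | 5 | MIA
After SELECT (1 rows):
orders.qty | orders.rank | orders.city
8 | 5 | MIA

== RESULT ==
orders.qty | orders.rank | orders.city
8 | 5 | MIA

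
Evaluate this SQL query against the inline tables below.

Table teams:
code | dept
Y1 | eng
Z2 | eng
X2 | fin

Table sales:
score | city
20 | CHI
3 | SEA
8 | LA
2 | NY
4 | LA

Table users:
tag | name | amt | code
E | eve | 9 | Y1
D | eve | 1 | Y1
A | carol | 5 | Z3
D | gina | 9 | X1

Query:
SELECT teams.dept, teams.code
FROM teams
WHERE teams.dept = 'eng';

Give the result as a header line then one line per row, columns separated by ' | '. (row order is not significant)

== RESULT ==
teams.dept | teams.code
eng | Y1
eng | Z2

Derivation:
After WHERE (2 rows):
teams.code | teams.dept
Y1 | eng
Z2 | eng
After SELECT (2 rows):
teams.dept | teams.code
eng | Y1
eng | Z2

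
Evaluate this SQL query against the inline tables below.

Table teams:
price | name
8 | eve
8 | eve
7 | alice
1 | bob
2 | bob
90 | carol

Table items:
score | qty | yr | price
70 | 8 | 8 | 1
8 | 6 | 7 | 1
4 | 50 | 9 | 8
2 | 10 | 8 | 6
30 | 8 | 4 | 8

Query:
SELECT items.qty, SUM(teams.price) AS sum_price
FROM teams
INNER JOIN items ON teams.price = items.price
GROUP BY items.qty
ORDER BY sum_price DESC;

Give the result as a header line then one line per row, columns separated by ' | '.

After JOIN items (6 rows):
teams.price | teams.name | items.score | items.qty | items.yr | items.price
8 | eve | 4 | 50 | 9 | 8
8 | eve | 30 | 8 | 4 | 8
8 | eve | 4 | 50 | 9 | 8
8 | eve | 30 | 8 | 4 | 8
1 | bob | 70 | 8 | 8 | 1
1 | bob | 8 | 6 | 7 | 1
After GROUP BY (3 rows):
items.qty | sum_price
50 | 16
8 | 17
6 | 1
After ORDER BY (3 rows):
items.qty | sum_price
8 | 17
50 | 16
6 | 1

== RESULT ==
items.qty | sum_price
8 | 17
50 | 16
6 | 1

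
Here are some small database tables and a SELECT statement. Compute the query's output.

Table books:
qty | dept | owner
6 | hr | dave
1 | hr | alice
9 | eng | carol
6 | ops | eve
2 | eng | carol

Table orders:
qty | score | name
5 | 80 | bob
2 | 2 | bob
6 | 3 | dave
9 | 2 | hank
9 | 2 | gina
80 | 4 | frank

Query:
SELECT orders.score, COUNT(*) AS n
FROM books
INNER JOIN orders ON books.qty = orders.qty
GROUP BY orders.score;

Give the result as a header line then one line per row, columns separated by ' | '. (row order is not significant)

After JOIN orders (5 rows):
books.qty | books.dept | books.owner | orders.qty | orders.score | orders.name
6 | hr | dave | 6 | 3 | dave
9 | eng | carol | 9 | 2 | hank
9 | eng | carol | 9 | 2 | gina
6 | ops | eve | 6 | 3 | dave
2 | eng | carol | 2 | 2 | bob
After GROUP BY (2 rows):
orders.score | n
3 | 2
2 | 3

== RESULT ==
orders.score | n
3 | 2
2 | 3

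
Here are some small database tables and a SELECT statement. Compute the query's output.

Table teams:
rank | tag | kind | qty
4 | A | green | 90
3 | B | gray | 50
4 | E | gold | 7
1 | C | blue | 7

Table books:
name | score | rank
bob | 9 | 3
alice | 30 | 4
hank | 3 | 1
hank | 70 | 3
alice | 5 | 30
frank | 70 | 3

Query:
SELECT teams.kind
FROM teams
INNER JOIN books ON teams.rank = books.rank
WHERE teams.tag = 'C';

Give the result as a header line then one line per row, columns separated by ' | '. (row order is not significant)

== RESULT ==
teams.kind
blue

Derivation:
After JOIN books (6 rows):
teams.rank | teams.tag | teams.kind | teams.qty | books.name | books.score | books.rank
4 | A | green | 90 | alice | 30 | 4
3 | B | gray | 50 | bob | 9 | 3
3 | B | gray | 50 | hank | 70 | 3
3 | B | gray | 50 | frank | 70 | 3
4 | E | gold | 7 | alice | 30 | 4
1 | C | blue | 7 | hank | 3 | 1
After WHERE (1 rows):
teams.rank | teams.tag | teams.kind | teams.qty | books.name | books.score | books.rank
1 | C | blue | 7 | hank | 3 | 1
After SELECT (1 rows):
teams.kind
blue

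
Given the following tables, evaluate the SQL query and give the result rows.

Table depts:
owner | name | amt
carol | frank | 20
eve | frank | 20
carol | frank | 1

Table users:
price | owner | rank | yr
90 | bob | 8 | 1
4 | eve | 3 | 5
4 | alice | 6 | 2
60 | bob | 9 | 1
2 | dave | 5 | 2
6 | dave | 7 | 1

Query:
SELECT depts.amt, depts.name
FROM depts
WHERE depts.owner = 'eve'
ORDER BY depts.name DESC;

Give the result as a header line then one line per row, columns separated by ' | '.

After WHERE (1 rows):
depts.owner | depts.name | depts.amt
eve | frank | 20
After SELECT (1 rows):
depts.amt | depts.name
20 | frank
After ORDER BY (1 rows):
depts.amt | depts.name
20 | frank

== RESULT ==
depts.amt | depts.name
20 | frank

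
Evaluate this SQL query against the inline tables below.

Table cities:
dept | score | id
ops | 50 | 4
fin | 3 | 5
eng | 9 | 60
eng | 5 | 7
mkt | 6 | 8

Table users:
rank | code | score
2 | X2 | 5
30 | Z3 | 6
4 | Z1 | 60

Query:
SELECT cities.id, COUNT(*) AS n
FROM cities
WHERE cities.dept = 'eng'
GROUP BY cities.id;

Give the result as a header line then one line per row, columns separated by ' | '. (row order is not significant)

After WHERE (2 rows):
cities.dept | cities.score | cities.id
eng | 9 | 60
eng | 5 | 7
After GROUP BY (2 rows):
cities.id | n
60 | 1
7 | 1

== RESULT ==
cities.id | n
60 | 1
7 | 1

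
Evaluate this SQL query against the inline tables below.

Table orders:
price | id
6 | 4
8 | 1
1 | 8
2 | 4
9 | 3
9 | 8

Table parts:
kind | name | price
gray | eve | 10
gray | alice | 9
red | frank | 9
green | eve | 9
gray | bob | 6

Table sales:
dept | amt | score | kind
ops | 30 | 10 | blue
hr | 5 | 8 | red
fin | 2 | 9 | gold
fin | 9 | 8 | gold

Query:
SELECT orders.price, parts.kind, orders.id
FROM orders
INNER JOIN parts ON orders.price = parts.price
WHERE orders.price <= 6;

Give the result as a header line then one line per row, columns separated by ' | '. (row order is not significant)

After JOIN parts (7 rows):
orders.price | orders.id | parts.kind | parts.name | parts.price
6 | 4 | gray | bob | 6
9 | 3 | gray | alice | 9
9 | 3 | red | frank | 9
9 | 3 | green | eve | 9
9 | 8 | gray | alice | 9
9 | 8 | red | frank | 9
9 | 8 | green | eve | 9
After WHERE (1 rows):
orders.price | orders.id | parts.kind | parts.name | parts.price
6 | 4 | gray | bob | 6
After SELECT (1 rows):
orders.price | parts.kind | orders.id
6 | gray | 4

== RESULT ==
orders.price | parts.kind | orders.id
6 | gray | 4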